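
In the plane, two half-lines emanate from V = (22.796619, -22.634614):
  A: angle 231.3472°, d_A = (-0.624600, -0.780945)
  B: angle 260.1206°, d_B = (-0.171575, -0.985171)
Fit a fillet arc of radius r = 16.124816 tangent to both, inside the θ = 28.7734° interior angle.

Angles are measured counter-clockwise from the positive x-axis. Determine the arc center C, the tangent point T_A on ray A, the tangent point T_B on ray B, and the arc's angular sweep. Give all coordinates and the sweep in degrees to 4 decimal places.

bisector direction at 245.7339° = (-0.410975,-0.911647)
center distance |VC| = r/sin(θ/2) = 16.124816/sin(14.3867°) = 64.897724
C = V + |VC|·bis = (-3.8747,-81.7984)
T_A = V + ((C−V)·d_A)·d_A = V + 62.8626·d_A = (-16.4673,-71.7269)
T_B = V + ((C−V)·d_B)·d_B = V + 62.8626·d_B = (12.0110,-84.5650)
sweep = 180° − θ = 151.2266°

center=(-3.8747,-81.7984) T_A=(-16.4673,-71.7269) T_B=(12.0110,-84.5650) sweep=151.2266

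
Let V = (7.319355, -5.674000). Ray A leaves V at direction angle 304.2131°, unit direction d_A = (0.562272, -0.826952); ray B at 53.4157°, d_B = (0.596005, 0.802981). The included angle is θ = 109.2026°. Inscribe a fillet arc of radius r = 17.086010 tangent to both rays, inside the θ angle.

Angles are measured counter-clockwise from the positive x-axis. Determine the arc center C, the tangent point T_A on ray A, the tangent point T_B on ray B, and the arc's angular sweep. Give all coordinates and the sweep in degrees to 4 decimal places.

center=(28.2757,-6.1077) T_A=(14.1464,-15.7147) T_B=(14.5559,4.0756) sweep=70.7974

bisector direction at 358.8144° = (0.999786,-0.020691)
center distance |VC| = r/sin(θ/2) = 17.086010/sin(54.6013°) = 20.960805
C = V + |VC|·bis = (28.2757,-6.1077)
T_A = V + ((C−V)·d_A)·d_A = V + 12.1418·d_A = (14.1464,-15.7147)
T_B = V + ((C−V)·d_B)·d_B = V + 12.1418·d_B = (14.5559,4.0756)
sweep = 180° − θ = 70.7974°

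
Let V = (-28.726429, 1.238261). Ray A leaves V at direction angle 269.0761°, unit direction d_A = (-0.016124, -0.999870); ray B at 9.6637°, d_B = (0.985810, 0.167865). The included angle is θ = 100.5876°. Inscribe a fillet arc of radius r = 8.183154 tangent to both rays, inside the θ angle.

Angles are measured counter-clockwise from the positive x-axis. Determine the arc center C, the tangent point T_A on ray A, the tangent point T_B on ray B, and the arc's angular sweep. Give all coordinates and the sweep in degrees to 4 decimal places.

bisector direction at 319.3699° = (0.758929,-0.651173)
center distance |VC| = r/sin(θ/2) = 8.183154/sin(50.2938°) = 10.636722
C = V + |VC|·bis = (-20.6539,-5.6881)
T_A = V + ((C−V)·d_A)·d_A = V + 6.7953·d_A = (-28.8360,-5.5561)
T_B = V + ((C−V)·d_B)·d_B = V + 6.7953·d_B = (-22.0276,2.3789)
sweep = 180° − θ = 79.4124°

center=(-20.6539,-5.6881) T_A=(-28.8360,-5.5561) T_B=(-22.0276,2.3789) sweep=79.4124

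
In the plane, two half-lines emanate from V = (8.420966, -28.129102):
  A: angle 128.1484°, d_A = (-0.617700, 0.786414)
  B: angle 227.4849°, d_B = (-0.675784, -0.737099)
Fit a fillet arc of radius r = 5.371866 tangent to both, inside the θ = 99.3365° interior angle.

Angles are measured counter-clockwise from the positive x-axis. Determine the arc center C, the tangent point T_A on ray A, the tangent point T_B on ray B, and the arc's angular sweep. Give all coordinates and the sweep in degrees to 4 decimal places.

bisector direction at 177.8167° = (-0.999274,0.038097)
center distance |VC| = r/sin(θ/2) = 5.371866/sin(49.6683°) = 7.046828
C = V + |VC|·bis = (1.3793,-27.8606)
T_A = V + ((C−V)·d_A)·d_A = V + 4.5608·d_A = (5.6038,-24.5424)
T_B = V + ((C−V)·d_B)·d_B = V + 4.5608·d_B = (5.3389,-31.4909)
sweep = 180° − θ = 80.6635°

center=(1.3793,-27.8606) T_A=(5.6038,-24.5424) T_B=(5.3389,-31.4909) sweep=80.6635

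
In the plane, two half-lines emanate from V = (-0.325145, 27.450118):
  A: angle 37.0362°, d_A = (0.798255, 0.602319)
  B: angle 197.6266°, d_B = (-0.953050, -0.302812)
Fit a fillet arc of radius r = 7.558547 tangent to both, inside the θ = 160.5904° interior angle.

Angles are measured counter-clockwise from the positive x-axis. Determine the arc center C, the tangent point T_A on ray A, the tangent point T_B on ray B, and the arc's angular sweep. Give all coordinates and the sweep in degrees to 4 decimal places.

bisector direction at 117.3314° = (-0.459136,0.888366)
center distance |VC| = r/sin(θ/2) = 7.558547/sin(80.2952°) = 7.668285
C = V + |VC|·bis = (-3.8459,34.2624)
T_A = V + ((C−V)·d_A)·d_A = V + 1.2927·d_A = (0.7067,28.2287)
T_B = V + ((C−V)·d_B)·d_B = V + 1.2927·d_B = (-1.5571,27.0587)
sweep = 180° − θ = 19.4096°

center=(-3.8459,34.2624) T_A=(0.7067,28.2287) T_B=(-1.5571,27.0587) sweep=19.4096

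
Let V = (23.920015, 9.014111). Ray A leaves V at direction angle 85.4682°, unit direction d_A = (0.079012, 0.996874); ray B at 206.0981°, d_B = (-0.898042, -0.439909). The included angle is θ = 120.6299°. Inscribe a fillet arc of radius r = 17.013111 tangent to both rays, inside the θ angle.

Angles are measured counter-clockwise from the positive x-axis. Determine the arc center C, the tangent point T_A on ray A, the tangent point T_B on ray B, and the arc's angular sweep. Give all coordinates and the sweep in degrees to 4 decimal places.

bisector direction at 145.7832° = (-0.826915,0.562327)
center distance |VC| = r/sin(θ/2) = 17.013111/sin(60.3150°) = 19.583194
C = V + |VC|·bis = (7.7264,20.0263)
T_A = V + ((C−V)·d_A)·d_A = V + 9.6982·d_A = (24.6863,18.6820)
T_B = V + ((C−V)·d_B)·d_B = V + 9.6982·d_B = (15.2106,4.7478)
sweep = 180° − θ = 59.3701°

center=(7.7264,20.0263) T_A=(24.6863,18.6820) T_B=(15.2106,4.7478) sweep=59.3701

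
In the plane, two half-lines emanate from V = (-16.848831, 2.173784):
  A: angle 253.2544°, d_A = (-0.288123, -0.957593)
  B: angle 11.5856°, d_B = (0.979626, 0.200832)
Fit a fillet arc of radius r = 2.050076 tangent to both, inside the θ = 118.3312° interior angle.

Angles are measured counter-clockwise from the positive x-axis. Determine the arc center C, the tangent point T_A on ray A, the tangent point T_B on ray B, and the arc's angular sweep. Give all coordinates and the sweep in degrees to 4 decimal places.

bisector direction at 312.4200° = (0.674560,-0.738220)
center distance |VC| = r/sin(θ/2) = 2.050076/sin(59.1656°) = 2.387551
C = V + |VC|·bis = (-15.2383,0.4112)
T_A = V + ((C−V)·d_A)·d_A = V + 1.2238·d_A = (-17.2014,1.0019)
T_B = V + ((C−V)·d_B)·d_B = V + 1.2238·d_B = (-15.6500,2.4196)
sweep = 180° − θ = 61.6688°

center=(-15.2383,0.4112) T_A=(-17.2014,1.0019) T_B=(-15.6500,2.4196) sweep=61.6688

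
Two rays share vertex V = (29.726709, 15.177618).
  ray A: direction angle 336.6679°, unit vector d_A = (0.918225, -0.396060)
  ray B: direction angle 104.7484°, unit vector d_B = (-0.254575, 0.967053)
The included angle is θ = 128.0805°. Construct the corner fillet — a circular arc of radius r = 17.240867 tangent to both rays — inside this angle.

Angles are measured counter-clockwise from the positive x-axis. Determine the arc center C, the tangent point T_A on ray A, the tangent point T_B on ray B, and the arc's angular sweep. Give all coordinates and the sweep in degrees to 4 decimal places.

center=(44.2627,27.6841) T_A=(37.4342,11.8531) T_B=(27.5898,23.2950) sweep=51.9195

bisector direction at 40.7081° = (0.758042,0.652206)
center distance |VC| = r/sin(θ/2) = 17.240867/sin(64.0403°) = 19.175657
C = V + |VC|·bis = (44.2627,27.6841)
T_A = V + ((C−V)·d_A)·d_A = V + 8.3939·d_A = (37.4342,11.8531)
T_B = V + ((C−V)·d_B)·d_B = V + 8.3939·d_B = (27.5898,23.2950)
sweep = 180° − θ = 51.9195°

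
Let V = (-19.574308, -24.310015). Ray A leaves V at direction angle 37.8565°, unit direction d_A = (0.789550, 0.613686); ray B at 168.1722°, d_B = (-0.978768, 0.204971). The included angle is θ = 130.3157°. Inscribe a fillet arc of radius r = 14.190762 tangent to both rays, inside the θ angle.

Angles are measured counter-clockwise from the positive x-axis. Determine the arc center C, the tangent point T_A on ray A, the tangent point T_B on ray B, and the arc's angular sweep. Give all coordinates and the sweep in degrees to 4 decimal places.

center=(-23.0959,-9.0739) T_A=(-14.3872,-20.2783) T_B=(-26.0045,-22.9634) sweep=49.6843

bisector direction at 103.0144° = (-0.225195,0.974314)
center distance |VC| = r/sin(θ/2) = 14.190762/sin(65.1578°) = 15.637743
C = V + |VC|·bis = (-23.0959,-9.0739)
T_A = V + ((C−V)·d_A)·d_A = V + 6.5697·d_A = (-14.3872,-20.2783)
T_B = V + ((C−V)·d_B)·d_B = V + 6.5697·d_B = (-26.0045,-22.9634)
sweep = 180° − θ = 49.6843°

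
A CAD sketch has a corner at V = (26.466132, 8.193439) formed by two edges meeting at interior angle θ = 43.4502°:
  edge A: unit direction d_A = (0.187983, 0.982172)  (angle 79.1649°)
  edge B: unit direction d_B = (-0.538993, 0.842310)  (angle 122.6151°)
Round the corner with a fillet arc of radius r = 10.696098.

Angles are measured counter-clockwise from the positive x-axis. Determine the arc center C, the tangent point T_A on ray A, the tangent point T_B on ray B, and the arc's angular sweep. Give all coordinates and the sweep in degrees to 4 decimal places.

center=(21.0069,36.5694) T_A=(31.5123,34.5587) T_B=(11.9975,30.8043) sweep=136.5498

bisector direction at 100.8900° = (-0.188924,0.981992)
center distance |VC| = r/sin(θ/2) = 10.696098/sin(21.7251°) = 28.896365
C = V + |VC|·bis = (21.0069,36.5694)
T_A = V + ((C−V)·d_A)·d_A = V + 26.8439·d_A = (31.5123,34.5587)
T_B = V + ((C−V)·d_B)·d_B = V + 26.8439·d_B = (11.9975,30.8043)
sweep = 180° − θ = 136.5498°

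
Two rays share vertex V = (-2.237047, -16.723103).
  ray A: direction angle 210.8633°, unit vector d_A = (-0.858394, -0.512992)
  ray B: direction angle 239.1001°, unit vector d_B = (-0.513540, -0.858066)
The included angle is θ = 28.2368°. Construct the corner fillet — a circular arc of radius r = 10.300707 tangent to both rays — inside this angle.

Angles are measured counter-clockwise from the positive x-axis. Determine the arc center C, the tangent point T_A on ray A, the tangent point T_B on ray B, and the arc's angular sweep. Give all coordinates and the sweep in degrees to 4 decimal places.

center=(-32.1068,-46.5738) T_A=(-37.3910,-37.7317) T_B=(-23.2681,-51.8636) sweep=151.7632

bisector direction at 224.9817° = (-0.707333,-0.706881)
center distance |VC| = r/sin(θ/2) = 10.300707/sin(14.1184°) = 42.228739
C = V + |VC|·bis = (-32.1068,-46.5738)
T_A = V + ((C−V)·d_A)·d_A = V + 40.9532·d_A = (-37.3910,-37.7317)
T_B = V + ((C−V)·d_B)·d_B = V + 40.9532·d_B = (-23.2681,-51.8636)
sweep = 180° − θ = 151.7632°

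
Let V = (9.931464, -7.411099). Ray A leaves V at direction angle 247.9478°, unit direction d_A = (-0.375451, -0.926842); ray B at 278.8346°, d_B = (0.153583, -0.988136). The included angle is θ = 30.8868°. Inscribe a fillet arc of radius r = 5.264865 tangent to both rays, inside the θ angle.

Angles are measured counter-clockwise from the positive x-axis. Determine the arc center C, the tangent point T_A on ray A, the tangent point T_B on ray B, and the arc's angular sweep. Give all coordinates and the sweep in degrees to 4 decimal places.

bisector direction at 263.3912° = (-0.115090,-0.993355)
center distance |VC| = r/sin(θ/2) = 5.264865/sin(15.4434°) = 19.771444
C = V + |VC|·bis = (7.6560,-27.0512)
T_A = V + ((C−V)·d_A)·d_A = V + 19.0576·d_A = (2.7763,-25.0745)
T_B = V + ((C−V)·d_B)·d_B = V + 19.0576·d_B = (12.8584,-26.2426)
sweep = 180° − θ = 149.1132°

center=(7.6560,-27.0512) T_A=(2.7763,-25.0745) T_B=(12.8584,-26.2426) sweep=149.1132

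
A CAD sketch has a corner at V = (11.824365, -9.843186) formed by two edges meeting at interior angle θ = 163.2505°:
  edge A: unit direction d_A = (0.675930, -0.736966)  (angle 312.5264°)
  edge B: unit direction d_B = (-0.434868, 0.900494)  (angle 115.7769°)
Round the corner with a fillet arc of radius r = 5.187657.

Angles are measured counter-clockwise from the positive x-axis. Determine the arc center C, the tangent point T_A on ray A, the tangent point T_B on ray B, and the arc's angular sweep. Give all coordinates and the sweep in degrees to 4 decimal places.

bisector direction at 34.1517° = (0.827555,0.561385)
center distance |VC| = r/sin(θ/2) = 5.187657/sin(81.6252°) = 5.243571
C = V + |VC|·bis = (16.1637,-6.8995)
T_A = V + ((C−V)·d_A)·d_A = V + 0.7637·d_A = (12.3406,-10.4060)
T_B = V + ((C−V)·d_B)·d_B = V + 0.7637·d_B = (11.4923,-9.1555)
sweep = 180° − θ = 16.7495°

center=(16.1637,-6.8995) T_A=(12.3406,-10.4060) T_B=(11.4923,-9.1555) sweep=16.7495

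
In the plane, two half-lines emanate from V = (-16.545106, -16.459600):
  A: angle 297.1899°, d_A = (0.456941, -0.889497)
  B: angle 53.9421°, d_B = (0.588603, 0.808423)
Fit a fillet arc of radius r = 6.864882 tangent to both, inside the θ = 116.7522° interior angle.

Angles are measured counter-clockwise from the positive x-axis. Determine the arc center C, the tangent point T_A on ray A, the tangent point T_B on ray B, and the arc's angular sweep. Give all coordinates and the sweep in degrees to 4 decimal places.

bisector direction at 355.5660° = (0.997007,-0.077311)
center distance |VC| = r/sin(θ/2) = 6.864882/sin(58.3761°) = 8.062026
C = V + |VC|·bis = (-8.5072,-17.0829)
T_A = V + ((C−V)·d_A)·d_A = V + 4.2273·d_A = (-14.6135,-20.2197)
T_B = V + ((C−V)·d_B)·d_B = V + 4.2273·d_B = (-14.0569,-13.0422)
sweep = 180° − θ = 63.2478°

center=(-8.5072,-17.0829) T_A=(-14.6135,-20.2197) T_B=(-14.0569,-13.0422) sweep=63.2478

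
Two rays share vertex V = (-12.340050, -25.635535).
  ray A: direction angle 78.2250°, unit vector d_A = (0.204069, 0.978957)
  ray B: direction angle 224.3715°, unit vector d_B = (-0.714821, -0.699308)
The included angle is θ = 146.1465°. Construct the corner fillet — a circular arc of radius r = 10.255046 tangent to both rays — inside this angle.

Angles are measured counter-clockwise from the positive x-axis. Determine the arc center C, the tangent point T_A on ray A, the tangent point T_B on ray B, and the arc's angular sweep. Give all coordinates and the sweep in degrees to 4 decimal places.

center=(-21.7424,-20.4875) T_A=(-11.7032,-22.5803) T_B=(-14.5710,-27.8180) sweep=33.8535

bisector direction at 151.2982° = (-0.877131,0.480250)
center distance |VC| = r/sin(θ/2) = 10.255046/sin(73.0733°) = 10.719436
C = V + |VC|·bis = (-21.7424,-20.4875)
T_A = V + ((C−V)·d_A)·d_A = V + 3.1210·d_A = (-11.7032,-22.5803)
T_B = V + ((C−V)·d_B)·d_B = V + 3.1210·d_B = (-14.5710,-27.8180)
sweep = 180° − θ = 33.8535°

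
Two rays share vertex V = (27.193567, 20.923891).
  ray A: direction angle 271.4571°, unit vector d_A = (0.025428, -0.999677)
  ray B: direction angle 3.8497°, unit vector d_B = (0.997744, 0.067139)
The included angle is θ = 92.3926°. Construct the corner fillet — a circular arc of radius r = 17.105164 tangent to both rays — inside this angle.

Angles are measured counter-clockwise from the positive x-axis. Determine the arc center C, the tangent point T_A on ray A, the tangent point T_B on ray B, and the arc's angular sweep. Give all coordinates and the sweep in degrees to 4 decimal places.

center=(44.7104,4.9588) T_A=(27.6107,4.5238) T_B=(43.5619,22.0253) sweep=87.6074

bisector direction at 317.6534° = (0.739083,-0.673614)
center distance |VC| = r/sin(θ/2) = 17.105164/sin(46.1963°) = 23.700701
C = V + |VC|·bis = (44.7104,4.9588)
T_A = V + ((C−V)·d_A)·d_A = V + 16.4054·d_A = (27.6107,4.5238)
T_B = V + ((C−V)·d_B)·d_B = V + 16.4054·d_B = (43.5619,22.0253)
sweep = 180° − θ = 87.6074°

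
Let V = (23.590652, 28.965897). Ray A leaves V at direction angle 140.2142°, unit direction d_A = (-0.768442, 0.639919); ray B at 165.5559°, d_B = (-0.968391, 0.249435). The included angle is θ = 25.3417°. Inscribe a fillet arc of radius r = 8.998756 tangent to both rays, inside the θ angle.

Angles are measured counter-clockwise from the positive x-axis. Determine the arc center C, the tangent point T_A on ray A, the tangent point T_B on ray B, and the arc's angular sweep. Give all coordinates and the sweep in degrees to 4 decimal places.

center=(-12.9252,47.6640) T_A=(-7.1667,54.5790) T_B=(-15.1698,38.9497) sweep=154.6583

bisector direction at 152.8851° = (-0.890094,0.455777)
center distance |VC| = r/sin(θ/2) = 8.998756/sin(12.6708°) = 41.024672
C = V + |VC|·bis = (-12.9252,47.6640)
T_A = V + ((C−V)·d_A)·d_A = V + 40.0256·d_A = (-7.1667,54.5790)
T_B = V + ((C−V)·d_B)·d_B = V + 40.0256·d_B = (-15.1698,38.9497)
sweep = 180° − θ = 154.6583°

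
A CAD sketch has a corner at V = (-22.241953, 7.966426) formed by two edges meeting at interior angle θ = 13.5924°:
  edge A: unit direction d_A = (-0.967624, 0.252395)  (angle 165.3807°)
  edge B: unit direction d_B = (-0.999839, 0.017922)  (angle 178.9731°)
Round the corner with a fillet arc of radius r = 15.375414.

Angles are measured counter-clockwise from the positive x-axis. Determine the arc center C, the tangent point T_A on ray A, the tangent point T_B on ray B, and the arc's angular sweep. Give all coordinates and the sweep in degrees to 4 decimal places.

center=(-150.9605,25.6516) T_A=(-147.0799,40.5292) T_B=(-151.2361,10.2786) sweep=166.4076

bisector direction at 172.1769° = (-0.990693,0.136115)
center distance |VC| = r/sin(θ/2) = 15.375414/sin(6.7962°) = 129.927829
C = V + |VC|·bis = (-150.9605,25.6516)
T_A = V + ((C−V)·d_A)·d_A = V + 129.0149·d_A = (-147.0799,40.5292)
T_B = V + ((C−V)·d_B)·d_B = V + 129.0149·d_B = (-151.2361,10.2786)
sweep = 180° − θ = 166.4076°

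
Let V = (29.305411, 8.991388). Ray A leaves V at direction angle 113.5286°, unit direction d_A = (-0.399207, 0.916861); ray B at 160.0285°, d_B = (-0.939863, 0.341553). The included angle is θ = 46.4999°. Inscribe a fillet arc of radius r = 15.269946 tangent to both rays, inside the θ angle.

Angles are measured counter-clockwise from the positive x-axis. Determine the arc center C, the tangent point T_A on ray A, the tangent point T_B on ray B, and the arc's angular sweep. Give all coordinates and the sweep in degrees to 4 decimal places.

center=(1.1164,35.4825) T_A=(15.1169,41.5783) T_B=(-4.0990,21.1308) sweep=133.5001

bisector direction at 136.7785° = (-0.728712,0.684820)
center distance |VC| = r/sin(θ/2) = 15.269946/sin(23.2499°) = 38.683254
C = V + |VC|·bis = (1.1164,35.4825)
T_A = V + ((C−V)·d_A)·d_A = V + 35.5418·d_A = (15.1169,41.5783)
T_B = V + ((C−V)·d_B)·d_B = V + 35.5418·d_B = (-4.0990,21.1308)
sweep = 180° − θ = 133.5001°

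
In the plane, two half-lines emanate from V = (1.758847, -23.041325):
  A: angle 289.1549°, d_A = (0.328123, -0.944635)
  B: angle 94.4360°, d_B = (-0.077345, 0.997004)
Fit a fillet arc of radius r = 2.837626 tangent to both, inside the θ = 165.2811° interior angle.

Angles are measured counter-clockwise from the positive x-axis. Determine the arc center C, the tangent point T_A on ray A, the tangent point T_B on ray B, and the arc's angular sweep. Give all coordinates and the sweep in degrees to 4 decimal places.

center=(4.5596,-22.4564) T_A=(1.8791,-23.3875) T_B=(1.7305,-22.6759) sweep=14.7189

bisector direction at 11.7955° = (0.978884,0.204418)
center distance |VC| = r/sin(θ/2) = 2.837626/sin(82.6406°) = 2.861196
C = V + |VC|·bis = (4.5596,-22.4564)
T_A = V + ((C−V)·d_A)·d_A = V + 0.3665·d_A = (1.8791,-23.3875)
T_B = V + ((C−V)·d_B)·d_B = V + 0.3665·d_B = (1.7305,-22.6759)
sweep = 180° − θ = 14.7189°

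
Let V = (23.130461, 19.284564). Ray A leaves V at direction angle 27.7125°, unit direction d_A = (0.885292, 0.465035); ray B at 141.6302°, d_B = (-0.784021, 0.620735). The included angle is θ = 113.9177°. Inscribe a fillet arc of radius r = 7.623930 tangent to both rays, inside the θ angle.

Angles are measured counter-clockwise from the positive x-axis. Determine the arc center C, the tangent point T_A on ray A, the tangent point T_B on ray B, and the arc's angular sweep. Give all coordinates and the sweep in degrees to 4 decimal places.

bisector direction at 84.6713° = (0.092868,0.995678)
center distance |VC| = r/sin(θ/2) = 7.623930/sin(56.9588°) = 9.094738
C = V + |VC|·bis = (23.9751,28.3400)
T_A = V + ((C−V)·d_A)·d_A = V + 4.9588·d_A = (27.5205,21.5906)
T_B = V + ((C−V)·d_B)·d_B = V + 4.9588·d_B = (19.2426,22.3627)
sweep = 180° − θ = 66.0823°

center=(23.9751,28.3400) T_A=(27.5205,21.5906) T_B=(19.2426,22.3627) sweep=66.0823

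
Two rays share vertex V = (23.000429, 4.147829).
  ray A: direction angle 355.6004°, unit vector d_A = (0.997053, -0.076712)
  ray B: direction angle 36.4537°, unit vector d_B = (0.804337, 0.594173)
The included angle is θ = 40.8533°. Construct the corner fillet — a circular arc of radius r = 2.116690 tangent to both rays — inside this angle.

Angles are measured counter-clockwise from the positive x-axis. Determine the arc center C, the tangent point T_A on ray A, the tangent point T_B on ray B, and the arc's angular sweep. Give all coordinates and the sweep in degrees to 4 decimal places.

center=(28.8296,5.8223) T_A=(28.6672,3.7118) T_B=(27.5719,7.5248) sweep=139.1467

bisector direction at 16.0270° = (0.961131,0.276091)
center distance |VC| = r/sin(θ/2) = 2.116690/sin(20.4266°) = 6.064876
C = V + |VC|·bis = (28.8296,5.8223)
T_A = V + ((C−V)·d_A)·d_A = V + 5.6835·d_A = (28.6672,3.7118)
T_B = V + ((C−V)·d_B)·d_B = V + 5.6835·d_B = (27.5719,7.5248)
sweep = 180° − θ = 139.1467°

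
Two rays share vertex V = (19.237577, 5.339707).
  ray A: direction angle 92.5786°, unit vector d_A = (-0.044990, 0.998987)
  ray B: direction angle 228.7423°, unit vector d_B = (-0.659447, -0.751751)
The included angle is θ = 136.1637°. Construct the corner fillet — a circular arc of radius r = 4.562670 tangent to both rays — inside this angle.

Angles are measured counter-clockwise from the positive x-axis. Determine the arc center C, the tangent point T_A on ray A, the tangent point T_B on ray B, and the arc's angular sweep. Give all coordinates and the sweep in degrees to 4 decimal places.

center=(14.5969,6.9684) T_A=(19.1550,7.1737) T_B=(18.0269,3.9596) sweep=43.8363

bisector direction at 160.6604° = (-0.943573,0.331166)
center distance |VC| = r/sin(θ/2) = 4.562670/sin(68.0819°) = 4.918165
C = V + |VC|·bis = (14.5969,6.9684)
T_A = V + ((C−V)·d_A)·d_A = V + 1.8359·d_A = (19.1550,7.1737)
T_B = V + ((C−V)·d_B)·d_B = V + 1.8359·d_B = (18.0269,3.9596)
sweep = 180° − θ = 43.8363°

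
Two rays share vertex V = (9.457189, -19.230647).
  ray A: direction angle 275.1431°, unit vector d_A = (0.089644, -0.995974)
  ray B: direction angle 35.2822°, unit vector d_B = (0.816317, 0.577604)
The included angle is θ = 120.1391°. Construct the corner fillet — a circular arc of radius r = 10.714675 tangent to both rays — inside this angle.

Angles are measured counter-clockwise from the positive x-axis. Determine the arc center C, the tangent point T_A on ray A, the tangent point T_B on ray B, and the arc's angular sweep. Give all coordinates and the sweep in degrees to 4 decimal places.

bisector direction at 335.2126° = (0.907870,-0.419252)
center distance |VC| = r/sin(θ/2) = 10.714675/sin(60.0695°) = 12.363585
C = V + |VC|·bis = (20.6817,-24.4141)
T_A = V + ((C−V)·d_A)·d_A = V + 6.1688·d_A = (10.0102,-25.3746)
T_B = V + ((C−V)·d_B)·d_B = V + 6.1688·d_B = (14.4929,-15.6675)
sweep = 180° − θ = 59.8609°

center=(20.6817,-24.4141) T_A=(10.0102,-25.3746) T_B=(14.4929,-15.6675) sweep=59.8609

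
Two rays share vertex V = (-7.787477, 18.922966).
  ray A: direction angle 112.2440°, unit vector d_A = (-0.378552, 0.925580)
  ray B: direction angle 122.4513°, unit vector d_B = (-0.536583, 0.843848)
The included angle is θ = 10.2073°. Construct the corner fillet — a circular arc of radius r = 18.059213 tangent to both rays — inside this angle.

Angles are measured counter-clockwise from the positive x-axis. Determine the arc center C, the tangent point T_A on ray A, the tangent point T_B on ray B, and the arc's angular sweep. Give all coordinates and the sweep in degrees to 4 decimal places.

center=(-101.0474,199.2427) T_A=(-84.3322,206.0790) T_B=(-116.2866,189.5524) sweep=169.7927

bisector direction at 117.3477° = (-0.459388,0.888235)
center distance |VC| = r/sin(θ/2) = 18.059213/sin(5.1037°) = 203.008880
C = V + |VC|·bis = (-101.0474,199.2427)
T_A = V + ((C−V)·d_A)·d_A = V + 202.2040·d_A = (-84.3322,206.0790)
T_B = V + ((C−V)·d_B)·d_B = V + 202.2040·d_B = (-116.2866,189.5524)
sweep = 180° − θ = 169.7927°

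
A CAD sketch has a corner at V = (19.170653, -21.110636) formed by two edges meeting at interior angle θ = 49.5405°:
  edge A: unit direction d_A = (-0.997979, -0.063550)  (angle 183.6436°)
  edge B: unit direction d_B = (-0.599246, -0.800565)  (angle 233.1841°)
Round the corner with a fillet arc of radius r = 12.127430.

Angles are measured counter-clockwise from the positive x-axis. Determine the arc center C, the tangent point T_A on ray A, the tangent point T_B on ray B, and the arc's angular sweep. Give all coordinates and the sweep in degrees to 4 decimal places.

center=(-6.2875,-34.8838) T_A=(-7.0582,-22.7809) T_B=(3.4213,-42.1511) sweep=130.4595

bisector direction at 208.4138° = (-0.879534,-0.475837)
center distance |VC| = r/sin(θ/2) = 12.127430/sin(24.7703°) = 28.945082
C = V + |VC|·bis = (-6.2875,-34.8838)
T_A = V + ((C−V)·d_A)·d_A = V + 26.2820·d_A = (-7.0582,-22.7809)
T_B = V + ((C−V)·d_B)·d_B = V + 26.2820·d_B = (3.4213,-42.1511)
sweep = 180° − θ = 130.4595°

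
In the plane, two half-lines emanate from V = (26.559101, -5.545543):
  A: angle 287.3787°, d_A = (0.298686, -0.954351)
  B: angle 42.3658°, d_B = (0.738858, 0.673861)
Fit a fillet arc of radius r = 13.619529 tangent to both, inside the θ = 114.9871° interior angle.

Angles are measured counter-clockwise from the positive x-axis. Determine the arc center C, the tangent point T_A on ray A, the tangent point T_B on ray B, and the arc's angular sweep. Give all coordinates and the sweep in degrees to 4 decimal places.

center=(42.1491,-9.7602) T_A=(29.1513,-13.8281) T_B=(32.9715,0.3027) sweep=65.0129

bisector direction at 344.8722° = (0.965346,-0.260972)
center distance |VC| = r/sin(θ/2) = 13.619529/sin(57.4935°) = 16.149685
C = V + |VC|·bis = (42.1491,-9.7602)
T_A = V + ((C−V)·d_A)·d_A = V + 8.6788·d_A = (29.1513,-13.8281)
T_B = V + ((C−V)·d_B)·d_B = V + 8.6788·d_B = (32.9715,0.3027)
sweep = 180° − θ = 65.0129°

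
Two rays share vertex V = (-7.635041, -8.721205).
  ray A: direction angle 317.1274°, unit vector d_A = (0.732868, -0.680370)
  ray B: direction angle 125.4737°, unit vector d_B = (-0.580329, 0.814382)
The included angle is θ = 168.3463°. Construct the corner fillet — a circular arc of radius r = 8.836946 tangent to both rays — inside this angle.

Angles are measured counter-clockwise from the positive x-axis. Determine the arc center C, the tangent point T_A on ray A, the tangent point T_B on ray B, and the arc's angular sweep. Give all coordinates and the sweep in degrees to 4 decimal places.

bisector direction at 41.3005° = (0.751258,0.660009)
center distance |VC| = r/sin(θ/2) = 8.836946/sin(84.1732°) = 8.882841
C = V + |VC|·bis = (-0.9617,-2.8585)
T_A = V + ((C−V)·d_A)·d_A = V + 0.9018·d_A = (-6.9741,-9.3348)
T_B = V + ((C−V)·d_B)·d_B = V + 0.9018·d_B = (-8.1584,-7.9868)
sweep = 180° − θ = 11.6537°

center=(-0.9617,-2.8585) T_A=(-6.9741,-9.3348) T_B=(-8.1584,-7.9868) sweep=11.6537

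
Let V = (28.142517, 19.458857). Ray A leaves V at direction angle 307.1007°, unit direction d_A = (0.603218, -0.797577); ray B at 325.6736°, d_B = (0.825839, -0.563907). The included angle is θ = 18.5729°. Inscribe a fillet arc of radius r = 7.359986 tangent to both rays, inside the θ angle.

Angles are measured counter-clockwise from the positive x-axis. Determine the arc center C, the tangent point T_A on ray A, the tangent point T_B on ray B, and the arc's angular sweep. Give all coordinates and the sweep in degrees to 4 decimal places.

bisector direction at 316.3872° = (0.724017,-0.689782)
center distance |VC| = r/sin(θ/2) = 7.359986/sin(9.2865°) = 45.609260
C = V + |VC|·bis = (61.1644,-12.0016)
T_A = V + ((C−V)·d_A)·d_A = V + 45.0115·d_A = (55.2943,-16.4413)
T_B = V + ((C−V)·d_B)·d_B = V + 45.0115·d_B = (65.3147,-5.9234)
sweep = 180° − θ = 161.4271°

center=(61.1644,-12.0016) T_A=(55.2943,-16.4413) T_B=(65.3147,-5.9234) sweep=161.4271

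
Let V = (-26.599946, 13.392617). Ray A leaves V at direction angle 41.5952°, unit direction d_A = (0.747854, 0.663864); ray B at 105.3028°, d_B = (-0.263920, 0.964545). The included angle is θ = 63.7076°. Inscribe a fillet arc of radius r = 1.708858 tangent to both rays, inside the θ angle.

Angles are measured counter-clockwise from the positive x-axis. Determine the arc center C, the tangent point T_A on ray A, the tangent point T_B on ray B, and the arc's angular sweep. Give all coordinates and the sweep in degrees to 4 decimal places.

center=(-25.6775,16.4964) T_A=(-24.5431,15.2185) T_B=(-27.3258,16.0454) sweep=116.2924

bisector direction at 73.4490° = (0.284869,0.958567)
center distance |VC| = r/sin(θ/2) = 1.708858/sin(31.8538°) = 3.237985
C = V + |VC|·bis = (-25.6775,16.4964)
T_A = V + ((C−V)·d_A)·d_A = V + 2.7503·d_A = (-24.5431,15.2185)
T_B = V + ((C−V)·d_B)·d_B = V + 2.7503·d_B = (-27.3258,16.0454)
sweep = 180° − θ = 116.2924°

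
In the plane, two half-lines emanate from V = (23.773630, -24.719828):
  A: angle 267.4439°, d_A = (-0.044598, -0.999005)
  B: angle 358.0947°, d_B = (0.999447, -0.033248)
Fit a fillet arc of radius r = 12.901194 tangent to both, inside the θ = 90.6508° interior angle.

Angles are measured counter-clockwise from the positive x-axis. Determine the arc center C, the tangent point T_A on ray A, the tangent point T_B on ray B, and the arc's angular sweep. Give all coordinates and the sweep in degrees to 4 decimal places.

bisector direction at 312.7693° = (0.679048,-0.734094)
center distance |VC| = r/sin(θ/2) = 12.901194/sin(45.3254°) = 18.142301
C = V + |VC|·bis = (36.0931,-38.0380)
T_A = V + ((C−V)·d_A)·d_A = V + 12.7555·d_A = (23.2048,-37.4626)
T_B = V + ((C−V)·d_B)·d_B = V + 12.7555·d_B = (36.5221,-25.1439)
sweep = 180° − θ = 89.3492°

center=(36.0931,-38.0380) T_A=(23.2048,-37.4626) T_B=(36.5221,-25.1439) sweep=89.3492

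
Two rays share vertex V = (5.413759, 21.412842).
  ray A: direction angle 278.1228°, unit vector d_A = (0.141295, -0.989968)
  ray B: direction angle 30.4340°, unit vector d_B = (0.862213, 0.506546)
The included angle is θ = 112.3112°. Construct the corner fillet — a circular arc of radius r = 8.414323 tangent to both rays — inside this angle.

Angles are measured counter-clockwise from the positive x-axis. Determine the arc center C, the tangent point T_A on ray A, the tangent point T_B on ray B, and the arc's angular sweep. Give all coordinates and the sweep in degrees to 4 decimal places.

bisector direction at 334.2784° = (0.900913,-0.433999)
center distance |VC| = r/sin(θ/2) = 8.414323/sin(56.1556°) = 10.130987
C = V + |VC|·bis = (14.5409,17.0160)
T_A = V + ((C−V)·d_A)·d_A = V + 5.6423·d_A = (6.2110,15.8271)
T_B = V + ((C−V)·d_B)·d_B = V + 5.6423·d_B = (10.2787,24.2709)
sweep = 180° − θ = 67.6888°

center=(14.5409,17.0160) T_A=(6.2110,15.8271) T_B=(10.2787,24.2709) sweep=67.6888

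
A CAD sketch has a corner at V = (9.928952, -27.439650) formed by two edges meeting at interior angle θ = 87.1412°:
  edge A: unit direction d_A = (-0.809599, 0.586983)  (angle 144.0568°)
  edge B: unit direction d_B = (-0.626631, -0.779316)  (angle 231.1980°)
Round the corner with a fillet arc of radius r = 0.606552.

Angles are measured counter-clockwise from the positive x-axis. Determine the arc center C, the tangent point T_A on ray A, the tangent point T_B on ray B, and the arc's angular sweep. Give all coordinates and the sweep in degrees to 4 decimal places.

center=(9.0567,-27.5565) T_A=(9.4128,-27.0654) T_B=(9.5294,-27.9365) sweep=92.8588

bisector direction at 187.6274° = (-0.991152,-0.132730)
center distance |VC| = r/sin(θ/2) = 0.606552/sin(43.5706°) = 0.880020
C = V + |VC|·bis = (9.0567,-27.5565)
T_A = V + ((C−V)·d_A)·d_A = V + 0.6376·d_A = (9.4128,-27.0654)
T_B = V + ((C−V)·d_B)·d_B = V + 0.6376·d_B = (9.5294,-27.9365)
sweep = 180° − θ = 92.8588°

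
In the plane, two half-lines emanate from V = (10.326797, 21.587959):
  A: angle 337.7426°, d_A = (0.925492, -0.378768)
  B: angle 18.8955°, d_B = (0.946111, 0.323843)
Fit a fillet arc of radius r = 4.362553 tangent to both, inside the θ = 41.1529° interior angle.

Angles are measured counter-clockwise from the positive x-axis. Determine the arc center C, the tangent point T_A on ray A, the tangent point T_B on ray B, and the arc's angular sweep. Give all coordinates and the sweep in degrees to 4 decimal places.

bisector direction at 358.3191° = (0.999570,-0.029334)
center distance |VC| = r/sin(θ/2) = 4.362553/sin(20.5765°) = 12.412769
C = V + |VC|·bis = (22.7342,21.2238)
T_A = V + ((C−V)·d_A)·d_A = V + 11.6209·d_A = (21.0818,17.1863)
T_B = V + ((C−V)·d_B)·d_B = V + 11.6209·d_B = (21.3214,25.3513)
sweep = 180° − θ = 138.8471°

center=(22.7342,21.2238) T_A=(21.0818,17.1863) T_B=(21.3214,25.3513) sweep=138.8471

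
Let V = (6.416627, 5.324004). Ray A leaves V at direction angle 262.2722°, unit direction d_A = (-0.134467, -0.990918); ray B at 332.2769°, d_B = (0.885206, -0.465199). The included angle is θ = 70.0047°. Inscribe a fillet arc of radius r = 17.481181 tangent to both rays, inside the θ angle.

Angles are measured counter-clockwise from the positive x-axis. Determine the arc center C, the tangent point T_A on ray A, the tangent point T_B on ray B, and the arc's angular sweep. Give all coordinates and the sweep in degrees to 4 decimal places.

bisector direction at 297.2746° = (0.458255,-0.888821)
center distance |VC| = r/sin(θ/2) = 17.481181/sin(35.0023°) = 30.475724
C = V + |VC|·bis = (20.3823,-21.7635)
T_A = V + ((C−V)·d_A)·d_A = V + 24.9635·d_A = (3.0599,-19.4128)
T_B = V + ((C−V)·d_B)·d_B = V + 24.9635·d_B = (28.5145,-6.2890)
sweep = 180° − θ = 109.9953°

center=(20.3823,-21.7635) T_A=(3.0599,-19.4128) T_B=(28.5145,-6.2890) sweep=109.9953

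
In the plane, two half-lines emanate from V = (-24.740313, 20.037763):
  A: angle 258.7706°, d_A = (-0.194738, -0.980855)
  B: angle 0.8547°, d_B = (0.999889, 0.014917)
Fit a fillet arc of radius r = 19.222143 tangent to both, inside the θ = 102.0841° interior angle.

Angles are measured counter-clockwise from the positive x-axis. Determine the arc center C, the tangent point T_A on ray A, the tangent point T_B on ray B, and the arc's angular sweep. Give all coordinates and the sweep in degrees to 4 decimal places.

center=(-8.9129,1.0496) T_A=(-27.7670,4.7929) T_B=(-9.1996,20.2696) sweep=77.9159

bisector direction at 309.8127° = (0.640279,-0.768142)
center distance |VC| = r/sin(θ/2) = 19.222143/sin(51.0421°) = 24.719592
C = V + |VC|·bis = (-8.9129,1.0496)
T_A = V + ((C−V)·d_A)·d_A = V + 15.5424·d_A = (-27.7670,4.7929)
T_B = V + ((C−V)·d_B)·d_B = V + 15.5424·d_B = (-9.1996,20.2696)
sweep = 180° − θ = 77.9159°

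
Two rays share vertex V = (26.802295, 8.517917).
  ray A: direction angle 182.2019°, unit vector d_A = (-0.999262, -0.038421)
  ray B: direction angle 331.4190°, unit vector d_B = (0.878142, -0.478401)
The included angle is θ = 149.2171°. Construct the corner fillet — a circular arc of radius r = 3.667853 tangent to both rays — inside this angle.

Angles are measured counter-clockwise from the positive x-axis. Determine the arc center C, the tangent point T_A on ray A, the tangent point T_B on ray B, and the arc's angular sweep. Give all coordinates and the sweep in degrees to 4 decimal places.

center=(25.9343,4.8140) T_A=(25.7933,8.4791) T_B=(27.6890,8.0349) sweep=30.7829

bisector direction at 256.8105° = (-0.228173,-0.973621)
center distance |VC| = r/sin(θ/2) = 3.667853/sin(74.6085°) = 3.804294
C = V + |VC|·bis = (25.9343,4.8140)
T_A = V + ((C−V)·d_A)·d_A = V + 1.0097·d_A = (25.7933,8.4791)
T_B = V + ((C−V)·d_B)·d_B = V + 1.0097·d_B = (27.6890,8.0349)
sweep = 180° − θ = 30.7829°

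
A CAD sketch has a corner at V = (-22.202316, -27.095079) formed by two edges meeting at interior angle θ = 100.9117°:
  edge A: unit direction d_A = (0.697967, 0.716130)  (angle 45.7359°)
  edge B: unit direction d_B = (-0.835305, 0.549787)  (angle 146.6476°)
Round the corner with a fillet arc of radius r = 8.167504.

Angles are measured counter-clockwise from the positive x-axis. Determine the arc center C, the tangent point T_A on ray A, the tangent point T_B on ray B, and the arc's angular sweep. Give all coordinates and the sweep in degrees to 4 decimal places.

bisector direction at 96.1917° = (-0.107856,0.994167)
center distance |VC| = r/sin(θ/2) = 8.167504/sin(50.4558°) = 10.591547
C = V + |VC|·bis = (-23.3447,-16.5653)
T_A = V + ((C−V)·d_A)·d_A = V + 6.7433·d_A = (-17.4957,-22.2660)
T_B = V + ((C−V)·d_B)·d_B = V + 6.7433·d_B = (-27.8351,-23.3877)
sweep = 180° − θ = 79.0883°

center=(-23.3447,-16.5653) T_A=(-17.4957,-22.2660) T_B=(-27.8351,-23.3877) sweep=79.0883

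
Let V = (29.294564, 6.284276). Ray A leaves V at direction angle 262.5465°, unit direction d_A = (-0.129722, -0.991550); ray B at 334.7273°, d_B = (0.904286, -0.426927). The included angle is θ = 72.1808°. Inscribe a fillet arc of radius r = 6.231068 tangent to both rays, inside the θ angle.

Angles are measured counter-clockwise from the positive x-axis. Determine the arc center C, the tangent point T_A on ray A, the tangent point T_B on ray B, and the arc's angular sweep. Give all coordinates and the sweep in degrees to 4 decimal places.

center=(34.3641,-2.9997) T_A=(28.1857,-2.1914) T_B=(37.0243,2.6349) sweep=107.8192

bisector direction at 298.6369° = (0.479257,-0.877675)
center distance |VC| = r/sin(θ/2) = 6.231068/sin(36.0904°) = 10.577968
C = V + |VC|·bis = (34.3641,-2.9997)
T_A = V + ((C−V)·d_A)·d_A = V + 8.5479·d_A = (28.1857,-2.1914)
T_B = V + ((C−V)·d_B)·d_B = V + 8.5479·d_B = (37.0243,2.6349)
sweep = 180° − θ = 107.8192°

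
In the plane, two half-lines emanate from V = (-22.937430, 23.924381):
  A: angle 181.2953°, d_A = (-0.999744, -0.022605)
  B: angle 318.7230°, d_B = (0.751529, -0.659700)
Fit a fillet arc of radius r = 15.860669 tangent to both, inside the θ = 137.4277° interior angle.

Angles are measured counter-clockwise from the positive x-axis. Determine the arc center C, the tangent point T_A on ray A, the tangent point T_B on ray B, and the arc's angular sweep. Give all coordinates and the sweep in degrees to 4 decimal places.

bisector direction at 250.0092° = (-0.341870,-0.939747)
center distance |VC| = r/sin(θ/2) = 15.860669/sin(68.7138°) = 17.021921
C = V + |VC|·bis = (-28.7567,7.9281)
T_A = V + ((C−V)·d_A)·d_A = V + 6.1794·d_A = (-29.1153,23.7847)
T_B = V + ((C−V)·d_B)·d_B = V + 6.1794·d_B = (-18.2934,19.8478)
sweep = 180° − θ = 42.5723°

center=(-28.7567,7.9281) T_A=(-29.1153,23.7847) T_B=(-18.2934,19.8478) sweep=42.5723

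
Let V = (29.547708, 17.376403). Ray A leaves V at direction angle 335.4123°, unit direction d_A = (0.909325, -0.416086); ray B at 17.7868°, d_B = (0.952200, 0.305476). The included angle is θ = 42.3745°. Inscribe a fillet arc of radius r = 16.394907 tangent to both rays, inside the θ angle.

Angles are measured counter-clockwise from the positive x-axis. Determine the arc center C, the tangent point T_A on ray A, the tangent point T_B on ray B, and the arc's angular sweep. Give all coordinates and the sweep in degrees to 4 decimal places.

bisector direction at 356.5996° = (0.998239,-0.059314)
center distance |VC| = r/sin(θ/2) = 16.394907/sin(21.1872°) = 45.362844
C = V + |VC|·bis = (74.8307,14.6857)
T_A = V + ((C−V)·d_A)·d_A = V + 42.2965·d_A = (68.0090,-0.2226)
T_B = V + ((C−V)·d_B)·d_B = V + 42.2965·d_B = (69.8224,30.2970)
sweep = 180° − θ = 137.6255°

center=(74.8307,14.6857) T_A=(68.0090,-0.2226) T_B=(69.8224,30.2970) sweep=137.6255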